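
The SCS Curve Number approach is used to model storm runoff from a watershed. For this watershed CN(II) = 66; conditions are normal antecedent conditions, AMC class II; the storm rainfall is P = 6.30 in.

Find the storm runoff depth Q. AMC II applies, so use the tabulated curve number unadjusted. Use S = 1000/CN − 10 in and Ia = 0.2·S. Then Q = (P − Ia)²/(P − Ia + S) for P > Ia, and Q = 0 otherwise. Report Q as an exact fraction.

Q = 3024121/1134870 in ≈ 2.665 in

CN(II) = 66; AMC II needs no correction.
Retention S: 1000/CN − 10 with CN=66.000 → S = 170/33 ≈ 5.152 in
Ia = 0.2·(170/33) = 34/33 in ≈ 1.030 in
Since P=6.300 > Ia=1.030: effective rainfall P−Ia = 1739/330 in
Q = (1739/330)²/((1739/330) + 170/33) = (3024121/108900)/(3439/330) = 3024121/1134870 in ≈ 2.665 in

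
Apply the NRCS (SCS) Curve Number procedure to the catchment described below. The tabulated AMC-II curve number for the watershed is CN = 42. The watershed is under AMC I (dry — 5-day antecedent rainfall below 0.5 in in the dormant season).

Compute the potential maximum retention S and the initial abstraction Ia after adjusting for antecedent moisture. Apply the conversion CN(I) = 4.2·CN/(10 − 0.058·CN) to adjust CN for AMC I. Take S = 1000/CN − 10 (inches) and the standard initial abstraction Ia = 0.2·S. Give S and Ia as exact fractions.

Dry (AMC I): CN(I) = 4.2·42/(10 − 0.058·42) = (882/5)/(1891/250) = 44100/1891 ≈ 23.321
Max retention: S = 1000/(44100/1891) − 10 = 14500/441 in (≈ 32.880 in)
Initial abstraction Ia = S/5 = (14500/441)/5 = 2900/441 ≈ 6.576 in

S = 14500/441 in ≈ 32.880 in; Ia = 2900/441 in ≈ 6.576 in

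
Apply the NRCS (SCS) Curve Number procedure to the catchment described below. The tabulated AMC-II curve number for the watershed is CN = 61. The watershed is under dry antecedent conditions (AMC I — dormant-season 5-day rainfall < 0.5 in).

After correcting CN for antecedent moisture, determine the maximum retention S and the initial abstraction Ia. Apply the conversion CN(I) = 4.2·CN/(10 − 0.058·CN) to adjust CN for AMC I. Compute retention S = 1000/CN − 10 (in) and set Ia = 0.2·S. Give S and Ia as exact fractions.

S = 6500/427 in ≈ 15.222 in; Ia = 1300/427 in ≈ 3.044 in

CN(I) from CN(II)=61: (4.2·61)/(10 − 0.058·61) = 42700/1077 ≈ 39.647
Retention S: 1000/CN − 10 with CN=39.647 → S = 6500/427 ≈ 15.222 in
Initial abstraction Ia = S/5 = (6500/427)/5 = 1300/427 ≈ 3.044 in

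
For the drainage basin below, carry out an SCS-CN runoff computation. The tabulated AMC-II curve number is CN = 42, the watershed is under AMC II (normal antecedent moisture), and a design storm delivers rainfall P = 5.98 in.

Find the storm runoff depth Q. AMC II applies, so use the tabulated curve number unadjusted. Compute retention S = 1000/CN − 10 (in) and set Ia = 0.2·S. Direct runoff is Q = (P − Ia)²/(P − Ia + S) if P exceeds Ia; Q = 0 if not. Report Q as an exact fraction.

CN(II) = 42; AMC II needs no correction.
S = 1000/42 − 10 = 290/21 in ≈ 13.810 in
Initial abstraction Ia = S/5 = (290/21)/5 = 58/21 ≈ 2.762 in
Excess rainfall: 5.980 − 2.762 = 3.218 in; P > Ia so Q > 0
Q: (3379/1050)² ÷ (17879/1050) = 11417641/18772950 in (≈ 0.608 in)

Q = 11417641/18772950 in ≈ 0.608 in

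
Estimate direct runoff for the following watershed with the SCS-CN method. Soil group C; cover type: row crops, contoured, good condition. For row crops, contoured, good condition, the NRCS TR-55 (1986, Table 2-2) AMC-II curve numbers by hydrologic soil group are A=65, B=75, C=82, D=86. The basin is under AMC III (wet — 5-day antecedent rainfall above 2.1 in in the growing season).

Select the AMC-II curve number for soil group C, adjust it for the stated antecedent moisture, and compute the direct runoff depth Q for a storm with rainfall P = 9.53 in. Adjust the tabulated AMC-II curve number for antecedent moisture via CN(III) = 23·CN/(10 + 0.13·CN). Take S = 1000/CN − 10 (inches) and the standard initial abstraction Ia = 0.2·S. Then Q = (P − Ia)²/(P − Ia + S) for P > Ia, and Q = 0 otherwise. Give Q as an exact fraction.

NRCS table: row crops, contoured, good condition, soil group C → CN(II) = 82
Wet (AMC III): CN(III) = 23·82/(10 + 0.13·82) = 1886/(1033/50) = 94300/1033 ≈ 91.288
S = 1000/(94300/1033) − 10 = 900/943 in ≈ 0.954 in
Initial abstraction Ia = S/5 = (900/943)/5 = 180/943 ≈ 0.191 in
Excess rainfall: 9.530 − 0.191 = 9.339 in; P > Ia so Q > 0
Q: (880679/94300)² ÷ (970679/94300) = 775595501041/91535029700 in (≈ 8.473 in)

Q = 775595501041/91535029700 in ≈ 8.473 in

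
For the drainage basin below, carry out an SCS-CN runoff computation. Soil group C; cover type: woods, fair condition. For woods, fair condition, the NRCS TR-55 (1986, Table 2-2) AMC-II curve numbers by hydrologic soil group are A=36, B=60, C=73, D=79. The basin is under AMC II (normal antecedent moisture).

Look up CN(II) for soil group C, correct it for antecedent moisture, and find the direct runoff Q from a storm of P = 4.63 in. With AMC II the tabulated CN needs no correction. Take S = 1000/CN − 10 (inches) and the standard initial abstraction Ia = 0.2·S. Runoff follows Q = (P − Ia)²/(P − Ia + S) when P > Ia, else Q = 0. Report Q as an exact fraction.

NRCS table: woods, fair condition, soil group C → CN(II) = 73
CN(II) = 73; AMC II needs no correction.
Retention S: 1000/CN − 10 with CN=73.000 → S = 270/73 ≈ 3.699 in
Ia = 0.2·(270/73) = 54/73 in ≈ 0.740 in
Since P=4.630 > Ia=0.740: effective rainfall P−Ia = 28399/7300 in
Q = (28399/7300)²/((28399/7300) + 270/73) = (806503201/53290000)/(55399/7300) = 806503201/404412700 in ≈ 1.994 in

Q = 806503201/404412700 in ≈ 1.994 in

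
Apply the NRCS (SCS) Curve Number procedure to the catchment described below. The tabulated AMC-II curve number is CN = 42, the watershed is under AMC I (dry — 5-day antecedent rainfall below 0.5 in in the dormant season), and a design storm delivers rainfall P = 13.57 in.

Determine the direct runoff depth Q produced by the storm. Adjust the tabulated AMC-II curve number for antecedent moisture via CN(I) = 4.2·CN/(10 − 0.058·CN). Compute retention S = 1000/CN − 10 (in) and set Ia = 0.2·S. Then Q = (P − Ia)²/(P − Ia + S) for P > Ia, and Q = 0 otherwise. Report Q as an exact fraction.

Dry (AMC I): CN(I) = 4.2·42/(10 − 0.058·42) = (882/5)/(1891/250) = 44100/1891 ≈ 23.321
Retention S: 1000/CN − 10 with CN=23.321 → S = 14500/441 ≈ 32.880 in
Initial abstraction Ia = S/5 = (14500/441)/5 = 2900/441 ≈ 6.576 in
Excess rainfall: 13.570 − 6.576 = 6.994 in; P > Ia so Q > 0
Q = (308437/44100)²/((308437/44100) + 14500/441) = (95133382969/1944810000)/(1758437/44100) = 95133382969/77547071700 in ≈ 1.227 in

Q = 95133382969/77547071700 in ≈ 1.227 in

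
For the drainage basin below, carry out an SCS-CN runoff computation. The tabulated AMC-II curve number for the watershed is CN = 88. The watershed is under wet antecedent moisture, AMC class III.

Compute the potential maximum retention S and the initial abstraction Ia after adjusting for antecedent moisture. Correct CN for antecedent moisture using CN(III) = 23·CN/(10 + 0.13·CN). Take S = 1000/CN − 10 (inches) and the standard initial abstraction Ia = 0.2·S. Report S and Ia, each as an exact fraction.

S = 150/253 in ≈ 0.593 in; Ia = 30/253 in ≈ 0.119 in

Wet (AMC III): CN(III) = 23·88/(10 + 0.13·88) = 2024/(536/25) = 6325/67 ≈ 94.403
Retention S: 1000/CN − 10 with CN=94.403 → S = 150/253 ≈ 0.593 in
Ia = 0.2S: 0.2·0.593 = 0.119 in (exactly 30/253)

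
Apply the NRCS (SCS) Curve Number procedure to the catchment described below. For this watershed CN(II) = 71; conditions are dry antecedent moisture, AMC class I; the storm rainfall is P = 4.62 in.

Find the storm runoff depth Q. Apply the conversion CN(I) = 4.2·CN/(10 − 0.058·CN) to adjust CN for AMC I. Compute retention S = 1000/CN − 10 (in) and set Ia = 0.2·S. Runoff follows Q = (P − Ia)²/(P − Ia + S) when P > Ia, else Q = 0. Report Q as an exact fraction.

Q = 39768735241/68915585550 in ≈ 0.577 in

CN(I) from CN(II)=71: (4.2·71)/(10 − 0.058·71) = 149100/2941 ≈ 50.697
Retention S: 1000/CN − 10 with CN=50.697 → S = 14500/1491 ≈ 9.725 in
Ia = 0.2·(14500/1491) = 2900/1491 in ≈ 1.945 in
Excess rainfall: 4.620 − 1.945 = 2.675 in; P > Ia so Q > 0
Q: (199421/74550)² ÷ (924421/74550) = 39768735241/68915585550 in (≈ 0.577 in)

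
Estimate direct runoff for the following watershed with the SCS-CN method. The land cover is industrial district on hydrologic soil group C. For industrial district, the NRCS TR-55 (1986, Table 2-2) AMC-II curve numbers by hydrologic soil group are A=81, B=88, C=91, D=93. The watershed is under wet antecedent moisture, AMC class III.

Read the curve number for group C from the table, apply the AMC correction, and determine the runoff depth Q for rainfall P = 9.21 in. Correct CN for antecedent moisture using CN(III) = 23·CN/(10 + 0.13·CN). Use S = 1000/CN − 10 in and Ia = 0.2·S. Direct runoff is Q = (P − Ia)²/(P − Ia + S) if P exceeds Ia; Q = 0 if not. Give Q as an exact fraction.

NRCS table: industrial district, soil group C → CN(II) = 91
Wet (AMC III): CN(III) = 23·91/(10 + 0.13·91) = 2093/(2183/100) = 209300/2183 ≈ 95.877
S = 1000/(209300/2183) − 10 = 900/2093 in ≈ 0.430 in
Ia = 0.2·(900/2093) = 180/2093 in ≈ 0.086 in
Since P=9.210 > Ia=0.086: effective rainfall P−Ia = 1909653/209300 in
Runoff Q = (P−Ia)²/(P−Ia+S) = (9.124)²/(9.124+0.430) = 1215591526803/139509124300 ≈ 8.713 in

Q = 1215591526803/139509124300 in ≈ 8.713 in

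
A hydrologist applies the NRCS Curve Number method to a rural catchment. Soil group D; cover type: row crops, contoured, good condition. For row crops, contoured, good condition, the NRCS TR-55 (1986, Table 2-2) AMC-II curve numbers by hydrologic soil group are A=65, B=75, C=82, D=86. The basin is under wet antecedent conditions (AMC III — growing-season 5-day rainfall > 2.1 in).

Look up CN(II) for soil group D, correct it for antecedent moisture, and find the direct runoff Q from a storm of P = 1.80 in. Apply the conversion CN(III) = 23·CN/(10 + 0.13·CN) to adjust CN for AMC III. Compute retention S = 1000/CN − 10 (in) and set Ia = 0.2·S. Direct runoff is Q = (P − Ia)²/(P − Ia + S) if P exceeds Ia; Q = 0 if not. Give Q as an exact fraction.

NRCS table: row crops, contoured, good condition, soil group D → CN(II) = 86
CN(III) from CN(II)=86: (23·86)/(10 + 0.13·86) = 98900/1059 ≈ 93.390
Max retention: S = 1000/(98900/1059) − 10 = 700/989 in (≈ 0.708 in)
Ia = 0.2·(700/989) = 140/989 in ≈ 0.142 in
P − Ia = 1.800 − 0.142 = 8201/4945 ≈ 1.658 in (> 0, runoff occurs)
Q = (8201/4945)²/((8201/4945) + 700/989) = (67256401/24453025)/(11701/4945) = 67256401/57861445 in ≈ 1.162 in

Q = 67256401/57861445 in ≈ 1.162 in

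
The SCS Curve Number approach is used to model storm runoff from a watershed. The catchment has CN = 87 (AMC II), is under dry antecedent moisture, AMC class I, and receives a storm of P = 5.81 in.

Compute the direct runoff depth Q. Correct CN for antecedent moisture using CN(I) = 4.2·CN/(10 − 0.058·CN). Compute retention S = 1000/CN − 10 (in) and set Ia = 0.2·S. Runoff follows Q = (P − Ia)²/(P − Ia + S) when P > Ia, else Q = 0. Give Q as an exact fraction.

Q = 867668031169/288937674900 in ≈ 3.003 in

Adjust CN=87 to AMC I: 4.2·87/(10 − 0.058·87) → (1827/5) ÷ (2477/500) = 182700/2477 ≈ 73.759
Retention S: 1000/CN − 10 with CN=73.759 → S = 6500/1827 ≈ 3.558 in
Ia = 0.2·(6500/1827) = 1300/1827 in ≈ 0.712 in
Since P=5.810 > Ia=0.712: effective rainfall P−Ia = 931487/182700 in
Q = (931487/182700)²/((931487/182700) + 6500/1827) = (867668031169/33379290000)/(1581487/182700) = 867668031169/288937674900 in ≈ 3.003 in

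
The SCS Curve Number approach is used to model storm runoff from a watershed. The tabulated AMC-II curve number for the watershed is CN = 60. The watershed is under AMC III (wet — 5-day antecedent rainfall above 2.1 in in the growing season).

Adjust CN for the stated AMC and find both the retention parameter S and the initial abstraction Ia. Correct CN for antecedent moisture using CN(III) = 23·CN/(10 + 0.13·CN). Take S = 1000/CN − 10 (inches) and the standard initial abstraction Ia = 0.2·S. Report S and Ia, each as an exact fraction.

S = 200/69 in ≈ 2.899 in; Ia = 40/69 in ≈ 0.580 in

Wet (AMC III): CN(III) = 23·60/(10 + 0.13·60) = 1380/(89/5) = 6900/89 ≈ 77.528
Retention S: 1000/CN − 10 with CN=77.528 → S = 200/69 ≈ 2.899 in
Initial abstraction Ia = S/5 = (200/69)/5 = 40/69 ≈ 0.580 in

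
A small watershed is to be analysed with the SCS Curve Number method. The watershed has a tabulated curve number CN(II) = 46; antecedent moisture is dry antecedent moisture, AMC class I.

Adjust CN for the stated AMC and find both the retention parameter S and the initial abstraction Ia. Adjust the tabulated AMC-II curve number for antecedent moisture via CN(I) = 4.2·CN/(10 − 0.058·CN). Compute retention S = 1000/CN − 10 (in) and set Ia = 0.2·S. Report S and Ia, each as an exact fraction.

S = 4500/161 in ≈ 27.950 in; Ia = 900/161 in ≈ 5.590 in

CN(I) from CN(II)=46: (4.2·46)/(10 − 0.058·46) = 16100/611 ≈ 26.350
S = 1000/(16100/611) − 10 = 4500/161 in ≈ 27.950 in
Ia = 0.2·(4500/161) = 900/161 in ≈ 5.590 in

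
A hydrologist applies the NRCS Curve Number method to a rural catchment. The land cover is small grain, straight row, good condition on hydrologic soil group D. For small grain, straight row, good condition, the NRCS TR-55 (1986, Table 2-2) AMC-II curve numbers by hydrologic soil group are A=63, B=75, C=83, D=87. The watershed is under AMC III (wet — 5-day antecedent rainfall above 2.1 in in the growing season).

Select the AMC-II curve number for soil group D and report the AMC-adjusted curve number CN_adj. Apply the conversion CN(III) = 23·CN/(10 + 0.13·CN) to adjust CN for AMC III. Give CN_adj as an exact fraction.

CN_adj = 200100/2131 ≈ 93.900

NRCS table: small grain, straight row, good condition, soil group D → CN(II) = 87
Wet (AMC III): CN(III) = 23·87/(10 + 0.13·87) = 2001/(2131/100) = 200100/2131 ≈ 93.900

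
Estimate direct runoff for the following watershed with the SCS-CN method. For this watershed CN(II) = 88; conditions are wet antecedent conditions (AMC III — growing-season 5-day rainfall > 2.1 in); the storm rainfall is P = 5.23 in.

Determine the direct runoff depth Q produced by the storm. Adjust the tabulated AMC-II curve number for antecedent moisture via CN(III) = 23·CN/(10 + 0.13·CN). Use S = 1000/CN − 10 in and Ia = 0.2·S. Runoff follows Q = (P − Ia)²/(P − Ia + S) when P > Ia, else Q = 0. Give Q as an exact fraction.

Q = 16723403761/3651270700 in ≈ 4.580 in

CN(III) from CN(II)=88: (23·88)/(10 + 0.13·88) = 6325/67 ≈ 94.403
Retention S: 1000/CN − 10 with CN=94.403 → S = 150/253 ≈ 0.593 in
Ia = 0.2S: 0.2·0.593 = 0.119 in (exactly 30/253)
Excess rainfall: 5.230 − 0.119 = 5.111 in; P > Ia so Q > 0
Q: (129319/25300)² ÷ (144319/25300) = 16723403761/3651270700 in (≈ 4.580 in)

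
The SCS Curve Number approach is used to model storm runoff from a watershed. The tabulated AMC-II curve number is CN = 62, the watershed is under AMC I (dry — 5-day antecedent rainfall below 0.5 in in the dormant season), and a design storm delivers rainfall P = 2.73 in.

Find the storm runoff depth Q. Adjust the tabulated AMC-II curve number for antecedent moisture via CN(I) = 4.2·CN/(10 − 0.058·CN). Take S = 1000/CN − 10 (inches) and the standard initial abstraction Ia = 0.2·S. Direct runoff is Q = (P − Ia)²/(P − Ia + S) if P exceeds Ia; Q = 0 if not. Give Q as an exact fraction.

Q = 0 in ≈ 0.000 in

Dry (AMC I): CN(I) = 4.2·62/(10 − 0.058·62) = (1302/5)/(1601/250) = 65100/1601 ≈ 40.662
Retention S: 1000/CN − 10 with CN=40.662 → S = 9500/651 ≈ 14.593 in
Ia = 0.2·(9500/651) = 1900/651 in ≈ 2.919 in
P = 2.730 ≤ Ia = 2.919 in: entire storm abstracted, Q = 0.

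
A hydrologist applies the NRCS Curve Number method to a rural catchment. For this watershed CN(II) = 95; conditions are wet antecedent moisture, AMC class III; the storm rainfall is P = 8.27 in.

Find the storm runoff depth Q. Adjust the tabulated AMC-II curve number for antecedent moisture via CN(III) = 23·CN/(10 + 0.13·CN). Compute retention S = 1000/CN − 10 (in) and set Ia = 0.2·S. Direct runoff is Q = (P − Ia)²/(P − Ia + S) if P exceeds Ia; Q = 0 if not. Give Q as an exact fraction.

Q = 129167641201/16142736300 in ≈ 8.002 in

Wet (AMC III): CN(III) = 23·95/(10 + 0.13·95) = 2185/(447/20) = 43700/447 ≈ 97.763
Retention S: 1000/CN − 10 with CN=97.763 → S = 100/437 ≈ 0.229 in
Ia = 0.2·(100/437) = 20/437 in ≈ 0.046 in
P − Ia = 8.270 − 0.046 = 359399/43700 ≈ 8.224 in (> 0, runoff occurs)
Q: (359399/43700)² ÷ (369399/43700) = 129167641201/16142736300 in (≈ 8.002 in)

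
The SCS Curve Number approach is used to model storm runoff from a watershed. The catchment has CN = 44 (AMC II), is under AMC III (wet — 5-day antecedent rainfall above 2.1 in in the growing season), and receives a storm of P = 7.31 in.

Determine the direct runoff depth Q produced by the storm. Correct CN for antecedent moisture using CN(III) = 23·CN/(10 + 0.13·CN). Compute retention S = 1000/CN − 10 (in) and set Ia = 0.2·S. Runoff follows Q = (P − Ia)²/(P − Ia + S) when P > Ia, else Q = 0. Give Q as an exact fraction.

Q = 24631105249/7512657900 in ≈ 3.279 in

CN(III) from CN(II)=44: (23·44)/(10 + 0.13·44) = 25300/393 ≈ 64.377
Max retention: S = 1000/(25300/393) − 10 = 1400/253 in (≈ 5.534 in)
Initial abstraction Ia = S/5 = (1400/253)/5 = 280/253 ≈ 1.107 in
Since P=7.310 > Ia=1.107: effective rainfall P−Ia = 156943/25300 in
Runoff Q = (P−Ia)²/(P−Ia+S) = (6.203)²/(6.203+5.534) = 24631105249/7512657900 ≈ 3.279 in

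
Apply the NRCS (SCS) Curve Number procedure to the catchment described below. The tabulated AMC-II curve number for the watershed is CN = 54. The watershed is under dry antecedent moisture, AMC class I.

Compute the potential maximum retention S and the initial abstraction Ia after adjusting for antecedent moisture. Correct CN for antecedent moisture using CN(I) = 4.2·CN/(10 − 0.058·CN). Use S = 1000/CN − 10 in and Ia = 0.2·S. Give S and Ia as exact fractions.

S = 11500/567 in ≈ 20.282 in; Ia = 2300/567 in ≈ 4.056 in

CN(I) from CN(II)=54: (4.2·54)/(10 − 0.058·54) = 56700/1717 ≈ 33.023
S = 1000/(56700/1717) − 10 = 11500/567 in ≈ 20.282 in
Initial abstraction Ia = S/5 = (11500/567)/5 = 2300/567 ≈ 4.056 in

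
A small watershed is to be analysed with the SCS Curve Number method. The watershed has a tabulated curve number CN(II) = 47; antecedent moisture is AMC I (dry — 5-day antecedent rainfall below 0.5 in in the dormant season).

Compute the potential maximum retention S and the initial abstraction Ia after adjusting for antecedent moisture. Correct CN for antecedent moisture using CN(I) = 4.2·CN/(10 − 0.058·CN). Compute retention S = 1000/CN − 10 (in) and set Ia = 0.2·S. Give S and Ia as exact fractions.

CN(I) from CN(II)=47: (4.2·47)/(10 − 0.058·47) = 98700/3637 ≈ 27.138
S = 1000/(98700/3637) − 10 = 26500/987 in ≈ 26.849 in
Initial abstraction Ia = S/5 = (26500/987)/5 = 5300/987 ≈ 5.370 in

S = 26500/987 in ≈ 26.849 in; Ia = 5300/987 in ≈ 5.370 in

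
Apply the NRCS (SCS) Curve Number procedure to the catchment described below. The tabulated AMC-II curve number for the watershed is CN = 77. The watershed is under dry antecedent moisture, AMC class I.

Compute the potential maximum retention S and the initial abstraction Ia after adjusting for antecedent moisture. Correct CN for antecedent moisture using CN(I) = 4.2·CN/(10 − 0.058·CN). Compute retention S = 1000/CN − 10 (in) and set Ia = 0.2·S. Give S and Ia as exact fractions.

Adjust CN=77 to AMC I: 4.2·77/(10 − 0.058·77) → (1617/5) ÷ (2767/500) = 161700/2767 ≈ 58.439
S = 1000/(161700/2767) − 10 = 11500/1617 in ≈ 7.112 in
Ia = 0.2·(11500/1617) = 2300/1617 in ≈ 1.422 in

S = 11500/1617 in ≈ 7.112 in; Ia = 2300/1617 in ≈ 1.422 in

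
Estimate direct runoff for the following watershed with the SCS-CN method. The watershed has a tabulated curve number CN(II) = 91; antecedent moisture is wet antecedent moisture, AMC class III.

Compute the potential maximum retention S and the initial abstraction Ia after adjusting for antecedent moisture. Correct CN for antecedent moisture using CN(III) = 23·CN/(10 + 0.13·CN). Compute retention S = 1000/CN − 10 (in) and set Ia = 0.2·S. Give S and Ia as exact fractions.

S = 900/2093 in ≈ 0.430 in; Ia = 180/2093 in ≈ 0.086 in

Wet (AMC III): CN(III) = 23·91/(10 + 0.13·91) = 2093/(2183/100) = 209300/2183 ≈ 95.877
Max retention: S = 1000/(209300/2183) − 10 = 900/2093 in (≈ 0.430 in)
Ia = 0.2·(900/2093) = 180/2093 in ≈ 0.086 in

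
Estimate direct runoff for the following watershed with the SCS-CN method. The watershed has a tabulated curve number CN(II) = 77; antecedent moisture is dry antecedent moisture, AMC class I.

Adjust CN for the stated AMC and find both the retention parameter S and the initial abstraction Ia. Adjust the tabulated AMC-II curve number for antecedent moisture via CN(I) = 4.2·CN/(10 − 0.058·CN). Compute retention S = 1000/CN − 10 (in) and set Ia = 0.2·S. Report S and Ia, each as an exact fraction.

Adjust CN=77 to AMC I: 4.2·77/(10 − 0.058·77) → (1617/5) ÷ (2767/500) = 161700/2767 ≈ 58.439
Max retention: S = 1000/(161700/2767) − 10 = 11500/1617 in (≈ 7.112 in)
Ia = 0.2·(11500/1617) = 2300/1617 in ≈ 1.422 in

S = 11500/1617 in ≈ 7.112 in; Ia = 2300/1617 in ≈ 1.422 in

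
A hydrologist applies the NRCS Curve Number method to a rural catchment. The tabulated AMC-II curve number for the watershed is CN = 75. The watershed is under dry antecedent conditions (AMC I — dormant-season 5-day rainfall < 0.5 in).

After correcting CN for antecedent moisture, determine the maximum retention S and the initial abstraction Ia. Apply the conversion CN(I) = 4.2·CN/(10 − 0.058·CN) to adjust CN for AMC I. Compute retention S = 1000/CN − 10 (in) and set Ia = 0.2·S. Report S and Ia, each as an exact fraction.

S = 500/63 in ≈ 7.937 in; Ia = 100/63 in ≈ 1.587 in

CN(I) from CN(II)=75: (4.2·75)/(10 − 0.058·75) = 6300/113 ≈ 55.752
S = 1000/(6300/113) − 10 = 500/63 in ≈ 7.937 in
Ia = 0.2S: 0.2·7.937 = 1.587 in (exactly 100/63)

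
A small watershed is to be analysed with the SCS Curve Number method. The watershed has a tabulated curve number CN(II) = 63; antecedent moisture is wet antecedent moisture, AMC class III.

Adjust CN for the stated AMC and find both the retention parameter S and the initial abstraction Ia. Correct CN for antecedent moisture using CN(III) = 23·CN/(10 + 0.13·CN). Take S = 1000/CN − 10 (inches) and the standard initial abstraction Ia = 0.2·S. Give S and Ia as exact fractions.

CN(III) from CN(II)=63: (23·63)/(10 + 0.13·63) = 144900/1819 ≈ 79.659
Max retention: S = 1000/(144900/1819) − 10 = 3700/1449 in (≈ 2.553 in)
Ia = 0.2S: 0.2·2.553 = 0.511 in (exactly 740/1449)

S = 3700/1449 in ≈ 2.553 in; Ia = 740/1449 in ≈ 0.511 in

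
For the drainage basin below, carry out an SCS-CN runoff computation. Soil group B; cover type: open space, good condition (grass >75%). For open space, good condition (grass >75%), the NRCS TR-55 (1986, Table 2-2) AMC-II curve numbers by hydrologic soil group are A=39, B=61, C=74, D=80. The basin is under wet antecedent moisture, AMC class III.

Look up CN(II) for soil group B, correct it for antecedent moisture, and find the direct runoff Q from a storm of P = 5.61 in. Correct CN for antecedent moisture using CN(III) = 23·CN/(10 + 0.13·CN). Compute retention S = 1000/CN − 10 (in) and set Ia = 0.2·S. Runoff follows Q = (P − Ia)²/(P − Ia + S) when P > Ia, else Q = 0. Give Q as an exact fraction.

Q = 167599566963/51400448300 in ≈ 3.261 in

NRCS table: open space, good condition (grass >75%), soil group B → CN(II) = 61
CN(III) from CN(II)=61: (23·61)/(10 + 0.13·61) = 140300/1793 ≈ 78.249
Max retention: S = 1000/(140300/1793) − 10 = 3900/1403 in (≈ 2.780 in)
Ia = 0.2S: 0.2·2.780 = 0.556 in (exactly 780/1403)
P − Ia = 5.610 − 0.556 = 709083/140300 ≈ 5.054 in (> 0, runoff occurs)
Runoff Q = (P−Ia)²/(P−Ia+S) = (5.054)²/(5.054+2.780) = 167599566963/51400448300 ≈ 3.261 in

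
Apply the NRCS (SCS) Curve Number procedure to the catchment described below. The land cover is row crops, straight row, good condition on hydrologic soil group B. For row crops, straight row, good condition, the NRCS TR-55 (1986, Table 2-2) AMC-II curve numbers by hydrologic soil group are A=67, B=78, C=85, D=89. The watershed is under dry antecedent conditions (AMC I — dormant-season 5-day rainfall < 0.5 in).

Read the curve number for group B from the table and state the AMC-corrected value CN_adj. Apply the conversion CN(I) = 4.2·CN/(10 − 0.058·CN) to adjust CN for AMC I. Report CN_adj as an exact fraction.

NRCS table: row crops, straight row, good condition, soil group B → CN(II) = 78
Dry (AMC I): CN(I) = 4.2·78/(10 − 0.058·78) = (1638/5)/(1369/250) = 81900/1369 ≈ 59.825

CN_adj = 81900/1369 ≈ 59.825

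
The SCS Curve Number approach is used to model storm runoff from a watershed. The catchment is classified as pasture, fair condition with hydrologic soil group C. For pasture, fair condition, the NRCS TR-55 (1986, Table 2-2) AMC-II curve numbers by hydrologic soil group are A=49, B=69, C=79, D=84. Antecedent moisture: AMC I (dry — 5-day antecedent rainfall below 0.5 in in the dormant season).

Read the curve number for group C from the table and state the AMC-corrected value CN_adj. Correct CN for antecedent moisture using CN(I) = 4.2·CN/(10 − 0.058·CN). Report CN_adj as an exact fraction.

NRCS table: pasture, fair condition, soil group C → CN(II) = 79
Dry (AMC I): CN(I) = 4.2·79/(10 − 0.058·79) = (1659/5)/(2709/500) = 7900/129 ≈ 61.240

CN_adj = 7900/129 ≈ 61.240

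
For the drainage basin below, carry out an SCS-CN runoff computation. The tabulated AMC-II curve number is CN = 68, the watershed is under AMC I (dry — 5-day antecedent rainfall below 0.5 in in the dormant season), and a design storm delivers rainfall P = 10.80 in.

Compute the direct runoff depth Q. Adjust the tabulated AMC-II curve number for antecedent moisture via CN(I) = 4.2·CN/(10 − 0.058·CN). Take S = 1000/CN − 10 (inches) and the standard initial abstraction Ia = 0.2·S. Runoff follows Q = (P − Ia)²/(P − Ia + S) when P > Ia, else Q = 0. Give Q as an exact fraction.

Adjust CN=68 to AMC I: 4.2·68/(10 − 0.058·68) → (1428/5) ÷ (757/125) = 35700/757 ≈ 47.160
Retention S: 1000/CN − 10 with CN=47.160 → S = 4000/357 ≈ 11.204 in
Ia = 0.2·(4000/357) = 800/357 in ≈ 2.241 in
Excess rainfall: 10.800 − 2.241 = 8.559 in; P > Ia so Q > 0
Q: (15278/1785)² ÷ (35278/1785) = 116708642/31485615 in (≈ 3.707 in)

Q = 116708642/31485615 in ≈ 3.707 in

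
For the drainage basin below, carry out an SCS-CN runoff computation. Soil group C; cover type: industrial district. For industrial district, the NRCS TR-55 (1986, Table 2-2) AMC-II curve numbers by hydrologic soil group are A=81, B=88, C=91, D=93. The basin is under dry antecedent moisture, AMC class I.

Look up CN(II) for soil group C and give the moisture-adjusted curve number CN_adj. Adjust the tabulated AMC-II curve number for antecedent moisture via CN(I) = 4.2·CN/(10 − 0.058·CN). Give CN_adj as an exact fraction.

NRCS table: industrial district, soil group C → CN(II) = 91
Adjust CN=91 to AMC I: 4.2·91/(10 − 0.058·91) → (1911/5) ÷ (2361/500) = 63700/787 ≈ 80.940

CN_adj = 63700/787 ≈ 80.940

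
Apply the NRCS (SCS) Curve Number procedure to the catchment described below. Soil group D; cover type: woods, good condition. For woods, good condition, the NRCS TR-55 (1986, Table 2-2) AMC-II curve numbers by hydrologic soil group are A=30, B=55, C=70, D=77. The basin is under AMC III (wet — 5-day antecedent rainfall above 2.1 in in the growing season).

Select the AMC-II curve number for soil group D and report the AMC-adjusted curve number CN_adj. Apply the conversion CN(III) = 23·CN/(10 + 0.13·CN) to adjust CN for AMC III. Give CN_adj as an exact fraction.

NRCS table: woods, good condition, soil group D → CN(II) = 77
CN(III) from CN(II)=77: (23·77)/(10 + 0.13·77) = 7700/87 ≈ 88.506

CN_adj = 7700/87 ≈ 88.506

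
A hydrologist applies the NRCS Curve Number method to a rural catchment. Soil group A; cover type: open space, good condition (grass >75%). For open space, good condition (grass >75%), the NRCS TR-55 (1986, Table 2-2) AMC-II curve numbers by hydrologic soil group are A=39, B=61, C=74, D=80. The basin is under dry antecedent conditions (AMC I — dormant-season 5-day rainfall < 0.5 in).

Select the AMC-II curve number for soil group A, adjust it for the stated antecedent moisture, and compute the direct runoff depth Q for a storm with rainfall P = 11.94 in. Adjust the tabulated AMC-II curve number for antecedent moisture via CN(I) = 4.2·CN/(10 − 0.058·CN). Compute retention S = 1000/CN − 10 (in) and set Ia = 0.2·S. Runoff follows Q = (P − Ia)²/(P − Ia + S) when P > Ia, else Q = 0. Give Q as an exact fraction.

Q = 33835027249/69981215850 in ≈ 0.483 in

NRCS table: open space, good condition (grass >75%), soil group A → CN(II) = 39
Adjust CN=39 to AMC I: 4.2·39/(10 − 0.058·39) → (819/5) ÷ (3869/500) = 81900/3869 ≈ 21.168
Retention S: 1000/CN − 10 with CN=21.168 → S = 30500/819 ≈ 37.241 in
Initial abstraction Ia = S/5 = (30500/819)/5 = 6100/819 ≈ 7.448 in
P − Ia = 11.940 − 7.448 = 183943/40950 ≈ 4.492 in (> 0, runoff occurs)
Q = (183943/40950)²/((183943/40950) + 30500/819) = (33835027249/1676902500)/(1708943/40950) = 33835027249/69981215850 in ≈ 0.483 in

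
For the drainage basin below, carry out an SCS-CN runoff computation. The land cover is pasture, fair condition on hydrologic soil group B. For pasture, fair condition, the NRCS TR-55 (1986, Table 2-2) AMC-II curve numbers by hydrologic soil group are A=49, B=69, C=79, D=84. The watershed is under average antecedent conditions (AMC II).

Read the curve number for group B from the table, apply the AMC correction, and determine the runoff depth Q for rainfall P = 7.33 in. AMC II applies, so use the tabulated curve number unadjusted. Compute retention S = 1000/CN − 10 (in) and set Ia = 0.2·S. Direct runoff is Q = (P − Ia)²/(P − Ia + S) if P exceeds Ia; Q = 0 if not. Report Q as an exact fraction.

NRCS table: pasture, fair condition, soil group B → CN(II) = 69
CN(II) = 69; AMC II needs no correction.
Retention S: 1000/CN − 10 with CN=69.000 → S = 310/69 ≈ 4.493 in
Ia = 0.2S: 0.2·4.493 = 0.899 in (exactly 62/69)
P − Ia = 7.330 − 0.899 = 44377/6900 ≈ 6.431 in (> 0, runoff occurs)
Q: (44377/6900)² ÷ (75377/6900) = 1969318129/520101300 in (≈ 3.786 in)

Q = 1969318129/520101300 in ≈ 3.786 in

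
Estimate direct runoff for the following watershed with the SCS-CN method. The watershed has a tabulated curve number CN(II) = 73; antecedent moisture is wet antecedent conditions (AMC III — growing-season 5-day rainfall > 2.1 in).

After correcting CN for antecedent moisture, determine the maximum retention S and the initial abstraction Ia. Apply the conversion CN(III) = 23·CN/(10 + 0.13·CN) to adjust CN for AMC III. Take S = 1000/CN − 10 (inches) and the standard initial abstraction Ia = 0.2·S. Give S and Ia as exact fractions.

S = 2700/1679 in ≈ 1.608 in; Ia = 540/1679 in ≈ 0.322 in

Wet (AMC III): CN(III) = 23·73/(10 + 0.13·73) = 1679/(1949/100) = 167900/1949 ≈ 86.147
Retention S: 1000/CN − 10 with CN=86.147 → S = 2700/1679 ≈ 1.608 in
Ia = 0.2·(2700/1679) = 540/1679 in ≈ 0.322 in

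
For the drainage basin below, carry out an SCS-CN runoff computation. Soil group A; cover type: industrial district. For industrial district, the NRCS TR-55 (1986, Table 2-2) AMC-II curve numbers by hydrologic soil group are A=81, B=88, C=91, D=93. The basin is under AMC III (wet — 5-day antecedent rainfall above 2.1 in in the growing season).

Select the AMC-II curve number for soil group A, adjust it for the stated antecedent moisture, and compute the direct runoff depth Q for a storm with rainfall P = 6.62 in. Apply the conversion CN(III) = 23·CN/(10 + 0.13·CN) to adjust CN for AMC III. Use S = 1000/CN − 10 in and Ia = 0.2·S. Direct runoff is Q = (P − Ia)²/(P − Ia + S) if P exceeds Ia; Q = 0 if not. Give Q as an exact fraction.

NRCS table: industrial district, soil group A → CN(II) = 81
CN(III) from CN(II)=81: (23·81)/(10 + 0.13·81) = 186300/2053 ≈ 90.745
Max retention: S = 1000/(186300/2053) − 10 = 1900/1863 in (≈ 1.020 in)
Initial abstraction Ia = S/5 = (1900/1863)/5 = 380/1863 ≈ 0.204 in
Since P=6.620 > Ia=0.204: effective rainfall P−Ia = 597653/93150 in
Q = (597653/93150)²/((597653/93150) + 1900/1863) = (357189108409/8676922500)/(692653/93150) = 357189108409/64520626950 in ≈ 5.536 in

Q = 357189108409/64520626950 in ≈ 5.536 in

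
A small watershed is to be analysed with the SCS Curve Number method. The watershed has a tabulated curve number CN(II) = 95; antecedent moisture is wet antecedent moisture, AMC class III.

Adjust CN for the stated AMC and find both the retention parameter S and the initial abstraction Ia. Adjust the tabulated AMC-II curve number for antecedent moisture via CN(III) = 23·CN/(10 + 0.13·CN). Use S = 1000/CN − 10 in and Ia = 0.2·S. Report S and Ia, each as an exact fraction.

CN(III) from CN(II)=95: (23·95)/(10 + 0.13·95) = 43700/447 ≈ 97.763
S = 1000/(43700/447) − 10 = 100/437 in ≈ 0.229 in
Ia = 0.2·(100/437) = 20/437 in ≈ 0.046 in

S = 100/437 in ≈ 0.229 in; Ia = 20/437 in ≈ 0.046 in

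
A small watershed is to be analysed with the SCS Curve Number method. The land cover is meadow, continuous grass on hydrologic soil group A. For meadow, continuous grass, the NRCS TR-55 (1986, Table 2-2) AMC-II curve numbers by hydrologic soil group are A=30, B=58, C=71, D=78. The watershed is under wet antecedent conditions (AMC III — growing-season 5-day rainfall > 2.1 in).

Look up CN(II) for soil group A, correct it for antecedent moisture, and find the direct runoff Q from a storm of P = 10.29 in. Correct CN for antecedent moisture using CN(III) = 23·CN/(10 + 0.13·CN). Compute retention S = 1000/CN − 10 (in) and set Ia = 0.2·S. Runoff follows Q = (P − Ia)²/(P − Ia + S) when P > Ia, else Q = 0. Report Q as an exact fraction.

Q = 464159143/125186700 in ≈ 3.708 in

NRCS table: meadow, continuous grass, soil group A → CN(II) = 30
Adjust CN=30 to AMC III: 23·30/(10 + 0.13·30) → 690 ÷ (139/10) = 6900/139 ≈ 49.640
S = 1000/(6900/139) − 10 = 700/69 in ≈ 10.145 in
Ia = 0.2S: 0.2·10.145 = 2.029 in (exactly 140/69)
P − Ia = 10.290 − 2.029 = 57001/6900 ≈ 8.261 in (> 0, runoff occurs)
Runoff Q = (P−Ia)²/(P−Ia+S) = (8.261)²/(8.261+10.145) = 464159143/125186700 ≈ 3.708 in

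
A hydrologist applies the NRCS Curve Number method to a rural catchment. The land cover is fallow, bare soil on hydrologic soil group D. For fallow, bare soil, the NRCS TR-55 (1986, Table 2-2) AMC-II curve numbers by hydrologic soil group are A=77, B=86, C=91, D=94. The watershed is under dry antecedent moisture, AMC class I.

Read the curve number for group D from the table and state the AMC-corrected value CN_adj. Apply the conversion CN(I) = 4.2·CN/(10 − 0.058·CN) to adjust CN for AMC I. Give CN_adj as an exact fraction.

CN_adj = 32900/379 ≈ 86.807

NRCS table: fallow, bare soil, soil group D → CN(II) = 94
Adjust CN=94 to AMC I: 4.2·94/(10 − 0.058·94) → (1974/5) ÷ (1137/250) = 32900/379 ≈ 86.807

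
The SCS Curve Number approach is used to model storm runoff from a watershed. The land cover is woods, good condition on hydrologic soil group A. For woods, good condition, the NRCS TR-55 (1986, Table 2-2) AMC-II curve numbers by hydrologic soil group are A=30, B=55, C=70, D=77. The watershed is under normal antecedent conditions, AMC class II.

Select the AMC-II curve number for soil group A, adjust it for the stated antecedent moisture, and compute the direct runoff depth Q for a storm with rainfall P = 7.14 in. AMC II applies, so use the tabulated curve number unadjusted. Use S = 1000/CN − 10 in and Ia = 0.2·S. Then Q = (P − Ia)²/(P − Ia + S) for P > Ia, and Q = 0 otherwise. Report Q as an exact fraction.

Q = 2809/11850 in ≈ 0.237 in

NRCS table: woods, good condition, soil group A → CN(II) = 30
CN(II) = 30; AMC II needs no correction.
Max retention: S = 1000/30 − 10 = 70/3 in (≈ 23.333 in)
Ia = 0.2·(70/3) = 14/3 in ≈ 4.667 in
Since P=7.140 > Ia=4.667: effective rainfall P−Ia = 371/150 in
Runoff Q = (P−Ia)²/(P−Ia+S) = (2.473)²/(2.473+23.333) = 2809/11850 ≈ 0.237 in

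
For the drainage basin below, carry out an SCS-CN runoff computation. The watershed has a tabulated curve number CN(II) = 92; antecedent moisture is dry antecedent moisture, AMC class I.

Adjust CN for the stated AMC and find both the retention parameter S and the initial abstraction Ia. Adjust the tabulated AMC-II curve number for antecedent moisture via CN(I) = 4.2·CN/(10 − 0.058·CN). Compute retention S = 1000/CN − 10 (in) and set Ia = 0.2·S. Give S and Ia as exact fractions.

Adjust CN=92 to AMC I: 4.2·92/(10 − 0.058·92) → (1932/5) ÷ (583/125) = 48300/583 ≈ 82.847
Max retention: S = 1000/(48300/583) − 10 = 1000/483 in (≈ 2.070 in)
Initial abstraction Ia = S/5 = (1000/483)/5 = 200/483 ≈ 0.414 in

S = 1000/483 in ≈ 2.070 in; Ia = 200/483 in ≈ 0.414 in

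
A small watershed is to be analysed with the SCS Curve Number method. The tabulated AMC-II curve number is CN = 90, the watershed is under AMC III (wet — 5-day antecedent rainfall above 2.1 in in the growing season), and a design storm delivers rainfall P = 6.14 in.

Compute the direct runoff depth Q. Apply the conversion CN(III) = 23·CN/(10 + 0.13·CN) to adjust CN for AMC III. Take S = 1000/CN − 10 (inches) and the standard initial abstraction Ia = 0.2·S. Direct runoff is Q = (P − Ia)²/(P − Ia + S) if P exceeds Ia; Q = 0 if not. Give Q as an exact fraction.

Wet (AMC III): CN(III) = 23·90/(10 + 0.13·90) = 2070/(217/10) = 20700/217 ≈ 95.392
Max retention: S = 1000/(20700/217) − 10 = 100/207 in (≈ 0.483 in)
Ia = 0.2S: 0.2·0.483 = 0.097 in (exactly 20/207)
Excess rainfall: 6.140 − 0.097 = 6.043 in; P > Ia so Q > 0
Q: (62549/10350)² ÷ (67549/10350) = 3912377401/699132150 in (≈ 5.596 in)

Q = 3912377401/699132150 in ≈ 5.596 in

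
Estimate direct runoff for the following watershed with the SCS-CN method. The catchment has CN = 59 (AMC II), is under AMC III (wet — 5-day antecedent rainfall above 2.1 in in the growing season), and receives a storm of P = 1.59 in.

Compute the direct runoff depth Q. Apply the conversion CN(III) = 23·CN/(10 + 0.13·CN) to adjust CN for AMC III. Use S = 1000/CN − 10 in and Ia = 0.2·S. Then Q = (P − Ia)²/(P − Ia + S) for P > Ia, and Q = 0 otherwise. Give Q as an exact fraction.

CN(III) from CN(II)=59: (23·59)/(10 + 0.13·59) = 135700/1767 ≈ 76.797
Retention S: 1000/CN − 10 with CN=76.797 → S = 4100/1357 ≈ 3.021 in
Initial abstraction Ia = S/5 = (4100/1357)/5 = 820/1357 ≈ 0.604 in
Since P=1.590 > Ia=0.604: effective rainfall P−Ia = 133763/135700 in
Q: (133763/135700)² ÷ (543763/135700) = 17892540169/73788639100 in (≈ 0.242 in)

Q = 17892540169/73788639100 in ≈ 0.242 in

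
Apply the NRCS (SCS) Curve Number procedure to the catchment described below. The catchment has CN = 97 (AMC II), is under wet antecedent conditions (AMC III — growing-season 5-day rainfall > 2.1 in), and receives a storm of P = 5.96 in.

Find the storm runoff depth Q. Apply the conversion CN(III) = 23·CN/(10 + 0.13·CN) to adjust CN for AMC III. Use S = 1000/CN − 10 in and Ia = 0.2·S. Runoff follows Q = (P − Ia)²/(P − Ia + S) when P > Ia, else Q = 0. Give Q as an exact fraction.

Adjust CN=97 to AMC III: 23·97/(10 + 0.13·97) → 2231 ÷ (2261/100) = 223100/2261 ≈ 98.673
S = 1000/(223100/2261) − 10 = 300/2231 in ≈ 0.134 in
Ia = 0.2S: 0.2·0.134 = 0.027 in (exactly 60/2231)
P − Ia = 5.960 − 0.027 = 330919/55775 ≈ 5.933 in (> 0, runoff occurs)
Runoff Q = (P−Ia)²/(P−Ia+S) = (5.933)²/(5.933+0.134) = 109507384561/18875319725 ≈ 5.802 in

Q = 109507384561/18875319725 in ≈ 5.802 in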